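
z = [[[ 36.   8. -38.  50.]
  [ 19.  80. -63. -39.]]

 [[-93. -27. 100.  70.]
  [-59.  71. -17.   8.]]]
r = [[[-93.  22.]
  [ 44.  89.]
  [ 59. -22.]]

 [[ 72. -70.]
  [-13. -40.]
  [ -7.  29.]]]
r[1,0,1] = -70.0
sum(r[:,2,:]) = 59.0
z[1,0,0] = -93.0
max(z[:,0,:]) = 100.0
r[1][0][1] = -70.0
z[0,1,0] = 19.0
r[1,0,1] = -70.0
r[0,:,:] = [[-93.0, 22.0], [44.0, 89.0], [59.0, -22.0]]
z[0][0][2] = -38.0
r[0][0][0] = -93.0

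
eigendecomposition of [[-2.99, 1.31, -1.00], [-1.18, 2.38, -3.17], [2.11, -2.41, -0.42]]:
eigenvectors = [[0.24+0.00j,(-0.13+0.18j),-0.13-0.18j], [0.88+0.00j,0.52+0.07j,(0.52-0.07j)], [(-0.41+0j),(0.82+0j),0.82-0.00j]]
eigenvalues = [(3.53+0j), (-2.28+0.25j), (-2.28-0.25j)]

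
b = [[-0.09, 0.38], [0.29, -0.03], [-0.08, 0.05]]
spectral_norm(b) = 0.42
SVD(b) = [[-0.89, -0.45], [0.42, -0.88], [-0.20, 0.16]] @ diag([0.41971428294147506, 0.26502815075935504]) @ [[0.52, -0.86], [-0.86, -0.52]]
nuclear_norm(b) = 0.68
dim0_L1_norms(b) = [0.46, 0.46]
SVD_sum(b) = [[-0.19, 0.32],[0.09, -0.15],[-0.04, 0.07]] + [[0.1, 0.06], [0.20, 0.12], [-0.04, -0.02]]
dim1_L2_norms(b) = [0.39, 0.29, 0.09]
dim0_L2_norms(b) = [0.31, 0.38]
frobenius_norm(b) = 0.50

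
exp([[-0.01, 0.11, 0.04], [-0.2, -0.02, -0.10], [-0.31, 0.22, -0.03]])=[[0.97, 0.11, 0.03],[-0.18, 0.96, -0.10],[-0.32, 0.20, 0.95]]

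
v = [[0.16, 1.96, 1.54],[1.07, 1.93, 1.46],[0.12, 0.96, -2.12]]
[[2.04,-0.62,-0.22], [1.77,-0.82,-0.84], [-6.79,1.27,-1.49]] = v@[[-0.10,  -0.27,  -0.65], [-1.08,  0.14,  -0.43], [2.71,  -0.55,  0.47]]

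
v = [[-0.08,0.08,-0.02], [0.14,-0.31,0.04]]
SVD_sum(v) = [[-0.05, 0.10, -0.01], [0.15, -0.30, 0.04]] + [[-0.03, -0.02, -0.01], [-0.01, -0.01, -0.00]]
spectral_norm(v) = 0.36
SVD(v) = [[-0.3, 0.95], [0.95, 0.3]] @ diag([0.359158930098399, 0.038792562825537634]) @ [[0.44,-0.89,0.12], [-0.87,-0.45,-0.18]]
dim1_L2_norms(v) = [0.11, 0.34]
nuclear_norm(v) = 0.40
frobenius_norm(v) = 0.36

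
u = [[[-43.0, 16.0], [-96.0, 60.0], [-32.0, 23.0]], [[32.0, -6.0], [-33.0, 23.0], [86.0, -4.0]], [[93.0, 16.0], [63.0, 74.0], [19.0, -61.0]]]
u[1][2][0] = 86.0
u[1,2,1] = -4.0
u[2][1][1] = 74.0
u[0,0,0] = -43.0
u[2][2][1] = -61.0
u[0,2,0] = -32.0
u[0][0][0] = -43.0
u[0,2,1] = 23.0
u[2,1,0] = 63.0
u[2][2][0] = 19.0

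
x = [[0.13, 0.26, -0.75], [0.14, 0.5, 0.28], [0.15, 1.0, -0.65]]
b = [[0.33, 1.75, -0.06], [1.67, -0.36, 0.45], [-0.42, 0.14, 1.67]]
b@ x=[[0.28, 0.90, 0.28], [0.23, 0.7, -1.65], [0.22, 1.63, -0.73]]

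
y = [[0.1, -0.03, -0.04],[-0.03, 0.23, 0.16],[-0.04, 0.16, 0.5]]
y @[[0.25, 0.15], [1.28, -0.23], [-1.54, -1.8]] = [[0.05, 0.09], [0.04, -0.35], [-0.58, -0.94]]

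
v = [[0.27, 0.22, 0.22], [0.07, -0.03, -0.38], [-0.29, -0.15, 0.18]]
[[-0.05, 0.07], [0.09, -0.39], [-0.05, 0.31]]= v @ [[-0.37, -0.54],  [0.6, 0.05],  [-0.36, 0.92]]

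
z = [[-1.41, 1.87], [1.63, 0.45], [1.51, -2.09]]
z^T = [[-1.41, 1.63, 1.51], [1.87, 0.45, -2.09]]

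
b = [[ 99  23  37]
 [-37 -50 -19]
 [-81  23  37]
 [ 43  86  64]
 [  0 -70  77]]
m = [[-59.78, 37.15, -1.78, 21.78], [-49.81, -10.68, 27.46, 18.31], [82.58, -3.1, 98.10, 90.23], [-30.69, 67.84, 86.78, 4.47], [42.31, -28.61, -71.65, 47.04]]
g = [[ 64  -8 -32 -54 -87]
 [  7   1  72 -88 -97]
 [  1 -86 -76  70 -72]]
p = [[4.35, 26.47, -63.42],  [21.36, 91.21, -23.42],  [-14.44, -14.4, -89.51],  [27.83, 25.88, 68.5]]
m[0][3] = 21.78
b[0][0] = 99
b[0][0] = 99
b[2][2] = 37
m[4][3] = 47.04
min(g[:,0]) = 1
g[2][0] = 1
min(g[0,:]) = -87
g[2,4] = -72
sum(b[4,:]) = 7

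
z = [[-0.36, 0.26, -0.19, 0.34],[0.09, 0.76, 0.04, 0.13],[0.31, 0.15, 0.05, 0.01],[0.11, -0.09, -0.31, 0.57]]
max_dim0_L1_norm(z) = 1.26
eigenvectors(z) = [[(-0.76+0j), (-0.09+0j), (0.11-0.11j), 0.11+0.11j], [0.01+0.00j, -0.12+0.00j, (-0.46-0.5j), (-0.46+0.5j)], [(0.58+0j), 0.87+0.00j, -0.08-0.16j, (-0.08+0.16j)], [(0.29+0j), (0.47+0j), 0.69+0.00j, 0.69-0.00j]]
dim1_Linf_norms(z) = [0.36, 0.76, 0.31, 0.57]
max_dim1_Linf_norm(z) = 0.76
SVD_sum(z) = [[-0.02, 0.37, -0.08, 0.23], [-0.03, 0.57, -0.12, 0.36], [-0.0, 0.09, -0.02, 0.06], [-0.01, 0.23, -0.05, 0.15]] + [[-0.06, -0.14, -0.12, 0.17],[0.08, 0.19, 0.17, -0.24],[0.04, 0.09, 0.08, -0.11],[-0.12, -0.3, -0.25, 0.37]] + [[-0.28, 0.03, 0.01, -0.07], [0.04, -0.0, -0.0, 0.01], [0.28, -0.03, -0.01, 0.06], [0.24, -0.02, -0.01, 0.06]] + [[-0.0, -0.00, 0.0, 0.00], [0.00, 0.0, -0.0, -0.00], [-0.00, -0.00, 0.0, 0.0], [0.0, 0.0, -0.0, -0.0]]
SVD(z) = [[-0.51, -0.35, -0.61, -0.5], [-0.79, 0.50, 0.09, 0.35], [-0.12, 0.23, 0.6, -0.76], [-0.32, -0.76, 0.52, 0.23]] @ diag([0.8711357585510034, 0.72361465330497, 0.48270418260277603, 0.0009978947249370137]) @ [[0.05, -0.83, 0.18, -0.53], [0.22, 0.54, 0.46, -0.67], [0.97, -0.09, -0.03, 0.22], [0.10, 0.12, -0.87, -0.47]]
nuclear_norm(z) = 2.08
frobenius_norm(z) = 1.23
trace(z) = 1.02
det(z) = -0.00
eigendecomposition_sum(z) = [[(-0.37-0j), (0.11+0j), (-0.09-0j), (0.12+0j)], [0j, -0.00-0.00j, 0.00+0.00j, (-0-0j)], [0.28+0.00j, (-0.08-0j), (0.07+0j), (-0.09-0j)], [0.14+0.00j, -0.04-0.00j, 0.04+0.00j, -0.05-0.00j]] + [[-0.00-0.00j, 0j, (-0+0j), 0.00+0.00j], [(-0-0j), 0.00+0.00j, (-0+0j), 0.00+0.00j], [0j, (-0-0j), 0j, -0.00-0.00j], [0j, -0.00-0.00j, 0.00+0.00j, -0.00-0.00j]] + [[0.01j,  0.08+0.08j,  -0.05+0.01j,  0.11+0.01j], [0.04-0.02j,  0.38-0.32j,  0.02+0.22j,  (0.07-0.48j)], [(0.01-0j),  (0.12-0.05j),  (-0.01+0.05j),  0.05-0.11j], [(-0.02+0.04j),  -0.02+0.50j,  -0.17-0.13j,  (0.31+0.37j)]] + [[-0.01j, (0.08-0.08j), -0.05-0.01j, (0.11-0.01j)], [(0.04+0.02j), (0.38+0.32j), 0.02-0.22j, 0.07+0.48j], [(0.01+0j), 0.12+0.05j, (-0.01-0.05j), 0.05+0.11j], [-0.02-0.04j, (-0.02-0.5j), (-0.17+0.13j), 0.31-0.37j]]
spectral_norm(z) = 0.87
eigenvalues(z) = [(-0.35+0j), 0j, (0.68+0.12j), (0.68-0.12j)]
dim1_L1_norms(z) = [1.15, 1.02, 0.52, 1.08]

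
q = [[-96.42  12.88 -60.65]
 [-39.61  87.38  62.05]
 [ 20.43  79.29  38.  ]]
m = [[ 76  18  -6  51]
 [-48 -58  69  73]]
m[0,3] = 51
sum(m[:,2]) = 63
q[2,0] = 20.43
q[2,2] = 38.0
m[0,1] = 18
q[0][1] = 12.88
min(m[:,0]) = -48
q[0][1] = 12.88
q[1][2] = 62.05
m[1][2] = 69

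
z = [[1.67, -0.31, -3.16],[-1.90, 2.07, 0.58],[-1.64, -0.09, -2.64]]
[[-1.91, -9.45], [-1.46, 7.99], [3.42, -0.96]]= z@ [[-1.78,-2.21], [-2.31,1.36], [-0.11,1.69]]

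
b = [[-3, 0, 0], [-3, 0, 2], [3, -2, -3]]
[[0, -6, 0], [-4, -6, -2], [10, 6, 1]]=b @ [[0, 2, 0], [-2, 0, 1], [-2, 0, -1]]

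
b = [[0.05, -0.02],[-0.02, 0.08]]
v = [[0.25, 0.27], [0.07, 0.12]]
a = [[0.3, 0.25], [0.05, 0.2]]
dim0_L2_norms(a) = [0.3, 0.32]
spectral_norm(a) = 0.43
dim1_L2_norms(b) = [0.05, 0.08]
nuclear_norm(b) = 0.13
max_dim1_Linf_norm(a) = 0.3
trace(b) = 0.13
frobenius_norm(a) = 0.44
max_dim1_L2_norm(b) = 0.08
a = v + b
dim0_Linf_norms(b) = [0.05, 0.08]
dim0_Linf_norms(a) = [0.3, 0.25]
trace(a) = 0.50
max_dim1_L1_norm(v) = 0.52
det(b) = 0.00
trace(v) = 0.37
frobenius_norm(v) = 0.39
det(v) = 0.01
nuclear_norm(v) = 0.42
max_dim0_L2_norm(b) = 0.08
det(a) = 0.05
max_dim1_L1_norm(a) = 0.55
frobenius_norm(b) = 0.10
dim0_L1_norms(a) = [0.35, 0.45]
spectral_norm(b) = 0.09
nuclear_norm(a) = 0.54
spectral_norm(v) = 0.39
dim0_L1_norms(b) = [0.07, 0.1]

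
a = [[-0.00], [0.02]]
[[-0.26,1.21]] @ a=[[0.02]]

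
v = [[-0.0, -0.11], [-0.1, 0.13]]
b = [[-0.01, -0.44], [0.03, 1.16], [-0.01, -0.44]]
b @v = [[0.04, -0.06], [-0.12, 0.15], [0.04, -0.06]]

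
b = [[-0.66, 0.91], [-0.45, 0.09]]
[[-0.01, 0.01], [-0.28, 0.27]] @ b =[[0.0, -0.01],[0.06, -0.23]]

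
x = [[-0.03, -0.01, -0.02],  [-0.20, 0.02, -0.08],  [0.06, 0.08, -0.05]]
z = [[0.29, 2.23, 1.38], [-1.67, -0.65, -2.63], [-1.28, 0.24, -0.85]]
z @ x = [[-0.37,0.15,-0.25],[0.02,-0.21,0.22],[-0.06,-0.05,0.05]]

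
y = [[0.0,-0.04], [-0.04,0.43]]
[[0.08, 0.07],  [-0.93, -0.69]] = y @ [[0.83, -1.92], [-2.08, -1.79]]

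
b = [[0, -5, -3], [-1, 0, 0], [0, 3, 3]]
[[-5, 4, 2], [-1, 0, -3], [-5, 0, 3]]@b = [[-4, 31, 21], [0, -4, -6], [0, 34, 24]]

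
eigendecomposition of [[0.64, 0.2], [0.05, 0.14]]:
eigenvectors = [[1.0, -0.36], [0.10, 0.93]]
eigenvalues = [0.66, 0.12]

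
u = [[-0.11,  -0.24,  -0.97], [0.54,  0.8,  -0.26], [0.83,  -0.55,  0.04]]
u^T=[[-0.11, 0.54, 0.83], [-0.24, 0.8, -0.55], [-0.97, -0.26, 0.04]]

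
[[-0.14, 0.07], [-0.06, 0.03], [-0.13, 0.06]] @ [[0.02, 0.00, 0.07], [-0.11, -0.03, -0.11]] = [[-0.01, -0.0, -0.02],[-0.00, -0.0, -0.01],[-0.01, -0.00, -0.02]]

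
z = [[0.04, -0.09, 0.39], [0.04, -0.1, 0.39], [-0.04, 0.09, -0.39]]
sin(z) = [[0.04,-0.09,0.38],[0.04,-0.1,0.38],[-0.04,0.09,-0.38]]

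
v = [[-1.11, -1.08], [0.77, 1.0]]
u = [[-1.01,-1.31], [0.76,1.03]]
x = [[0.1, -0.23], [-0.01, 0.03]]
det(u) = -0.04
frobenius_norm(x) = 0.25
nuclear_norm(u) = 2.11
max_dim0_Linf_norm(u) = 1.31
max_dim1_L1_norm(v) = 2.19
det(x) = 0.00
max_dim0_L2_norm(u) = 1.67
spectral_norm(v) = 1.99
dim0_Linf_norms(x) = [0.1, 0.23]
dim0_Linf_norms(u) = [1.01, 1.31]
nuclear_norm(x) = 0.26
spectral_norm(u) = 2.09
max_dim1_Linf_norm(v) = 1.11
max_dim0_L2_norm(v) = 1.47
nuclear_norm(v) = 2.13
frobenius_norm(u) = 2.09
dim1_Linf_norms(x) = [0.23, 0.03]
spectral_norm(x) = 0.25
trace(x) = 0.13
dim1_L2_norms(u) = [1.65, 1.28]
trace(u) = 0.02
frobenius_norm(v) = 2.00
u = v + x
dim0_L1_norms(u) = [1.77, 2.34]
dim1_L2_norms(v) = [1.55, 1.26]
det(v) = -0.28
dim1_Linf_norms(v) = [1.11, 1.0]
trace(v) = -0.11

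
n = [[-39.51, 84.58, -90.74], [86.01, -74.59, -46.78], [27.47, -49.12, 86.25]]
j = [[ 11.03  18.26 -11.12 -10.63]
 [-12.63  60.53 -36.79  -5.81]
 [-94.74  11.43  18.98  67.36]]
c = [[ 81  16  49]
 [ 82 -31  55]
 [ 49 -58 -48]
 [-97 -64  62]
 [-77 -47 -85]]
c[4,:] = [-77, -47, -85]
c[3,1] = -64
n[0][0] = -39.51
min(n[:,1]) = -74.59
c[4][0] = -77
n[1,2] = -46.78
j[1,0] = -12.63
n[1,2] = -46.78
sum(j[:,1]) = 90.22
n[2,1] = -49.12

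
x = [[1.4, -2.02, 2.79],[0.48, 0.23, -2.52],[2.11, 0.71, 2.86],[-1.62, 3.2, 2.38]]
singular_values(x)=[5.43, 4.37, 1.9]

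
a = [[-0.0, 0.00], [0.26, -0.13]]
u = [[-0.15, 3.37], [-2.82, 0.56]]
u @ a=[[0.88,-0.44], [0.15,-0.07]]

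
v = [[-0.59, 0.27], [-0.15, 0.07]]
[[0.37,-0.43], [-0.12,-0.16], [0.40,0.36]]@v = [[-0.15, 0.07],  [0.09, -0.04],  [-0.29, 0.13]]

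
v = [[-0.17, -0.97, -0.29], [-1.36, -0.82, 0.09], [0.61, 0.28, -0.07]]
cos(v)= [[0.51, -0.33, 0.02], [-0.54, 0.18, -0.14], [0.2, 0.34, 1.06]]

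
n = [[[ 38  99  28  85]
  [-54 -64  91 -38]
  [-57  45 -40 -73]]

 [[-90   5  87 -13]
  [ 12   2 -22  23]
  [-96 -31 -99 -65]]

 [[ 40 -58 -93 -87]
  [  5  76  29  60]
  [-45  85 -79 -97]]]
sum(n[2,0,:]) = -198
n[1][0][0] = -90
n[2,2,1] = 85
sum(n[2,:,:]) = -164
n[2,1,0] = 5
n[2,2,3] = -97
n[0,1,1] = -64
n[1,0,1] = 5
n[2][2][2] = -79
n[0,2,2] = -40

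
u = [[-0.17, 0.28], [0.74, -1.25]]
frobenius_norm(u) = 1.49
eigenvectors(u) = [[0.86, -0.22], [0.51, 0.98]]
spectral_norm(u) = 1.49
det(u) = 0.01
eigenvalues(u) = [-0.0, -1.42]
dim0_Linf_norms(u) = [0.74, 1.25]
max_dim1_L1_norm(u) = 1.99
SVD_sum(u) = [[-0.17, 0.28], [0.74, -1.25]] + [[-0.00, -0.00], [-0.00, -0.00]]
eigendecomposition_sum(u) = [[-0.0, -0.0], [-0.00, -0.0]] + [[-0.17, 0.28], [0.74, -1.25]]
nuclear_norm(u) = 1.49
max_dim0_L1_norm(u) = 1.53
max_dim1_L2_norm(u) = 1.45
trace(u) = -1.42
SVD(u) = [[-0.22, 0.98], [0.98, 0.22]] @ diag([1.489089430470208, 0.0035592220934148695]) @ [[0.51, -0.86], [-0.86, -0.51]]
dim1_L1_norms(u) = [0.45, 1.99]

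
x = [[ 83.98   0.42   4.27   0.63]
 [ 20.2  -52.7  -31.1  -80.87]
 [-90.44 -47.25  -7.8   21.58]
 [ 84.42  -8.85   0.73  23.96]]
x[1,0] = 20.2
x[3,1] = -8.85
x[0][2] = 4.27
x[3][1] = -8.85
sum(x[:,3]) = -34.70000000000001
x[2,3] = 21.58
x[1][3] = -80.87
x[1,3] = -80.87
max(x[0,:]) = 83.98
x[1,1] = -52.7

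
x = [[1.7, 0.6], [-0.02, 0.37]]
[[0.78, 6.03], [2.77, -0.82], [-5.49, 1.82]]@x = [[1.21, 2.7], [4.73, 1.36], [-9.37, -2.62]]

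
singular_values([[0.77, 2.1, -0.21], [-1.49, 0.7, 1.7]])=[2.37, 2.25]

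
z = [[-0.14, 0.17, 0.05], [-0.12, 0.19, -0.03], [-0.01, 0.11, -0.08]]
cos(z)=[[1.0, -0.01, 0.01], [0.00, 0.99, 0.0], [0.01, -0.01, 1.0]]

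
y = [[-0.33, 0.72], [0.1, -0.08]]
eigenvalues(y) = [-0.5, 0.09]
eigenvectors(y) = [[-0.97, -0.86], [0.23, -0.5]]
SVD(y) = [[-0.99, 0.14], [0.14, 0.99]] @ diag([0.8002832620859185, 0.05697982471999318]) @ [[0.43, -0.9], [0.9, 0.43]]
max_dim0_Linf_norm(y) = 0.72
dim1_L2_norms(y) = [0.79, 0.13]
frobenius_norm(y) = 0.80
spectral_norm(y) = 0.80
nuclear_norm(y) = 0.86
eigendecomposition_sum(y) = [[-0.36, 0.61], [0.08, -0.14]] + [[0.03, 0.11], [0.02, 0.06]]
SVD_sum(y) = [[-0.34, 0.72], [0.05, -0.10]] + [[0.01, 0.00],[0.05, 0.02]]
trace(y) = -0.41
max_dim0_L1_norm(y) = 0.8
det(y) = -0.05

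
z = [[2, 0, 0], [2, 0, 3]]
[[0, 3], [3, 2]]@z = [[6, 0, 9], [10, 0, 6]]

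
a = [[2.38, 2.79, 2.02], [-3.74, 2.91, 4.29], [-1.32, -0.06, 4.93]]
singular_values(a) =[7.92, 3.9, 2.54]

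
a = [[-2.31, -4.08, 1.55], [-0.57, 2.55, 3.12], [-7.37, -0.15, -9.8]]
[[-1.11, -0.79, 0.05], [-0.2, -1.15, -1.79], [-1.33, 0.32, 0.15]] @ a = [[2.65, 2.51, -4.68], [14.31, -1.85, 13.64], [1.78, 6.22, -2.53]]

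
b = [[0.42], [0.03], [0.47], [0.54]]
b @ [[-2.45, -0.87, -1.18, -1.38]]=[[-1.03, -0.37, -0.5, -0.58], [-0.07, -0.03, -0.04, -0.04], [-1.15, -0.41, -0.55, -0.65], [-1.32, -0.47, -0.64, -0.75]]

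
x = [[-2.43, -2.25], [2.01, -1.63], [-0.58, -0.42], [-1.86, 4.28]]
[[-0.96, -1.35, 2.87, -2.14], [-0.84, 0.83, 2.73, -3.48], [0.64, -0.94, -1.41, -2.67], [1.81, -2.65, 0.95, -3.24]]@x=[[1.94, -6.00], [8.6, -15.50], [2.34, -10.74], [-4.25, -14.02]]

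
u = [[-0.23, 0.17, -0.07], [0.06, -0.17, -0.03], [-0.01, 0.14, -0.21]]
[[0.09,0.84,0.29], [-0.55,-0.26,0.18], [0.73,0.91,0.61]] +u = [[-0.14, 1.01, 0.22], [-0.49, -0.43, 0.15], [0.72, 1.05, 0.40]]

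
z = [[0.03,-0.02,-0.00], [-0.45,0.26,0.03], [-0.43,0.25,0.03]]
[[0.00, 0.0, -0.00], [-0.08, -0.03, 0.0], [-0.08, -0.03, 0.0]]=z@ [[0.35,0.28,-0.00], [0.28,0.36,0.01], [-0.00,0.01,0.07]]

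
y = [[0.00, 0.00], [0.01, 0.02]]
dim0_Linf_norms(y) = [0.01, 0.02]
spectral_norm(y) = 0.02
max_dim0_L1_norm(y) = 0.02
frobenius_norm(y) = 0.02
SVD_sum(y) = [[0.00, 0.00],[0.01, 0.02]] + [[0.0, -0.00], [0.0, 0.0]]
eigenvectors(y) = [[0.0, 0.89], [1.0, -0.45]]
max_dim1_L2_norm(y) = 0.02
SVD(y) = [[0.00,-1.00], [-1.00,0.00]] @ diag([0.022360679774997897, 0.0]) @ [[-0.45, -0.89], [-0.89, 0.45]]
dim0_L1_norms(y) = [0.01, 0.02]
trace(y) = 0.02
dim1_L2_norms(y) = [0.0, 0.02]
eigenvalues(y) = [0.02, 0.0]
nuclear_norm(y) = 0.02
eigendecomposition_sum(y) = [[0.00,0.00], [0.01,0.02]] + [[0.00,0.00],[-0.0,0.00]]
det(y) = 0.00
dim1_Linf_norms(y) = [0.0, 0.02]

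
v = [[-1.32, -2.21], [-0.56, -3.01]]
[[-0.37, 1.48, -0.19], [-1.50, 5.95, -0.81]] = v@ [[-0.81, 3.18, -0.44],[0.65, -2.57, 0.35]]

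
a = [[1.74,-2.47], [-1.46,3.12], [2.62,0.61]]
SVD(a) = [[-0.65, 0.04], [0.72, -0.28], [-0.23, -0.96]] @ diag([4.6546616845859035, 2.562249910146925]) @ [[-0.60, 0.80], [-0.80, -0.60]]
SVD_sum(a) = [[1.82, -2.41], [-2.03, 2.69], [0.65, -0.87]] + [[-0.08, -0.06], [0.57, 0.43], [1.97, 1.48]]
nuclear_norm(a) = 7.22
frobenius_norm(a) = 5.31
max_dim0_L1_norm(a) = 6.2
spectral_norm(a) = 4.65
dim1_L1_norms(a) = [4.21, 4.58, 3.23]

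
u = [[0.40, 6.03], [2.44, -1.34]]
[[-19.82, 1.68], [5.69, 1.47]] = u @ [[0.51, 0.73], [-3.32, 0.23]]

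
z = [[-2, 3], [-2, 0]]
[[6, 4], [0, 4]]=z @[[0, -2], [2, 0]]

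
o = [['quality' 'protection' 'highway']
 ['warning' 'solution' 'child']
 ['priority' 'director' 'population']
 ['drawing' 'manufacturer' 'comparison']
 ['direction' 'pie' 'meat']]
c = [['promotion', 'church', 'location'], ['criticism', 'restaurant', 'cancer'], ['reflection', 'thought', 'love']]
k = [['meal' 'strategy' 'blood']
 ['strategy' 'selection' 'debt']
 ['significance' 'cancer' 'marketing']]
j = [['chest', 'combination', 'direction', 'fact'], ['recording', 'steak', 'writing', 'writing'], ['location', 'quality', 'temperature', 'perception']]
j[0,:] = ['chest', 'combination', 'direction', 'fact']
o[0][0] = 'quality'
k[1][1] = 'selection'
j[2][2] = 'temperature'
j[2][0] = 'location'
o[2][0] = 'priority'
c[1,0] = 'criticism'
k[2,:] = ['significance', 'cancer', 'marketing']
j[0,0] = 'chest'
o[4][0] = 'direction'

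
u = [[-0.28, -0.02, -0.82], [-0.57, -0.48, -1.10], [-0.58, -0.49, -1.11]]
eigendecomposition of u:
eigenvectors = [[0.35,0.9,0.87], [0.66,-0.26,-0.42], [0.67,-0.34,-0.27]]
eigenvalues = [-1.9, 0.04, -0.01]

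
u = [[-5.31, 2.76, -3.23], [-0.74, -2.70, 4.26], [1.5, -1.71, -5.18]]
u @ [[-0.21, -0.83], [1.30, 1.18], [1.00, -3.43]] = [[1.47, 18.74], [0.91, -17.18], [-7.72, 14.50]]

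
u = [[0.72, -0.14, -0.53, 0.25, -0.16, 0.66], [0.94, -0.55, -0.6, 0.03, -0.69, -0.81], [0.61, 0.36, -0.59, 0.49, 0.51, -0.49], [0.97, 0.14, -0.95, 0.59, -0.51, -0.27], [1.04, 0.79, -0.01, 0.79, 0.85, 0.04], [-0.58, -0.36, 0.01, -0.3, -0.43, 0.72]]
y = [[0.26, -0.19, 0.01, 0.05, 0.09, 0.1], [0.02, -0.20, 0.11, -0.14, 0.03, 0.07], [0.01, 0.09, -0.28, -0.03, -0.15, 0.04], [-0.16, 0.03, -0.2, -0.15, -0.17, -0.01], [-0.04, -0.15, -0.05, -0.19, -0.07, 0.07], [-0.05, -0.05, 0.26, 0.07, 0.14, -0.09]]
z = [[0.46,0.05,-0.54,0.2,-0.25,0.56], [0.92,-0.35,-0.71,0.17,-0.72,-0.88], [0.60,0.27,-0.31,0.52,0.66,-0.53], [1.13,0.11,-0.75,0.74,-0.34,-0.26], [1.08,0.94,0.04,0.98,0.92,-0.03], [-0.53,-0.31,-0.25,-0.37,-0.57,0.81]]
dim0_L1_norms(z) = [4.72, 2.03, 2.6, 2.98, 3.46, 3.07]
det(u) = 0.04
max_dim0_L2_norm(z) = 2.04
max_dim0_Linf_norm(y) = 0.28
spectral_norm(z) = 2.80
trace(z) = 2.27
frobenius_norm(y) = 0.78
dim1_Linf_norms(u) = [0.72, 0.94, 0.61, 0.97, 1.04, 0.72]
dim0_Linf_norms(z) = [1.13, 0.94, 0.75, 0.98, 0.92, 0.88]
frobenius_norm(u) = 3.53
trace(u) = 1.74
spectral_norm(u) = 2.67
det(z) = -0.01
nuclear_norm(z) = 6.54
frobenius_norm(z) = 3.64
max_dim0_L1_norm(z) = 4.72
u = z + y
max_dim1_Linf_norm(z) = 1.13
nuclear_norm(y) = 1.37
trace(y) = -0.53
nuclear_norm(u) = 6.67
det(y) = 0.00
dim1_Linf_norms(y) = [0.26, 0.2, 0.28, 0.2, 0.19, 0.26]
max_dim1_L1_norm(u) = 3.62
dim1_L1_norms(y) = [0.7, 0.57, 0.6, 0.72, 0.57, 0.66]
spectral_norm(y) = 0.58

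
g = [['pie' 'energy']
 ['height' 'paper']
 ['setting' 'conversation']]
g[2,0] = 'setting'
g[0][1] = 'energy'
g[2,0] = 'setting'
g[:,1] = ['energy', 'paper', 'conversation']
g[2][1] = 'conversation'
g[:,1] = ['energy', 'paper', 'conversation']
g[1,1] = 'paper'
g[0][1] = 'energy'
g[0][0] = 'pie'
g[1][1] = 'paper'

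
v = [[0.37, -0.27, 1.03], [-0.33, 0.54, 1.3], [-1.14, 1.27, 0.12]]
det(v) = 0.005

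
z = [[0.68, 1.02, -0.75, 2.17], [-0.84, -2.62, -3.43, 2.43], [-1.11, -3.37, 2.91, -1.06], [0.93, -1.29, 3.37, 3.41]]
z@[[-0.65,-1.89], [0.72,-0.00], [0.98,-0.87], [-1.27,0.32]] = [[-3.2, 0.06], [-7.79, 5.35], [2.49, -0.77], [-2.56, -3.60]]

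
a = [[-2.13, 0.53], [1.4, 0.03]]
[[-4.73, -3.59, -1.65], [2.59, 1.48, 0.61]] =a@[[1.88,1.11,0.46], [-1.36,-2.32,-1.27]]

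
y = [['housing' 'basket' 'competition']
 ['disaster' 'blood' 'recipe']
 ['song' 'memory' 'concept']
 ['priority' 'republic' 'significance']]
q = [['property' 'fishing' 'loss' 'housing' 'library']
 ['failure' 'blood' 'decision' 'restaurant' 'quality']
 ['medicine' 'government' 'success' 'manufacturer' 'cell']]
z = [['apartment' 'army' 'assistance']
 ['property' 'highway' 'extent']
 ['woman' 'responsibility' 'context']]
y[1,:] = ['disaster', 'blood', 'recipe']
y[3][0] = 'priority'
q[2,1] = 'government'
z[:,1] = ['army', 'highway', 'responsibility']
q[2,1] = 'government'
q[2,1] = 'government'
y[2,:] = ['song', 'memory', 'concept']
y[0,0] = 'housing'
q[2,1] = 'government'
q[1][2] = 'decision'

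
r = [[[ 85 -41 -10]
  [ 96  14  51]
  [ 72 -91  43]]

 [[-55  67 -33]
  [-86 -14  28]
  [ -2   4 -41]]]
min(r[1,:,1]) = -14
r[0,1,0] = 96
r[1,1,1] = -14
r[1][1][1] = -14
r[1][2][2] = -41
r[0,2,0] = 72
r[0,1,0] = 96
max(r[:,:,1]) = 67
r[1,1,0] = -86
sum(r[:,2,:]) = -15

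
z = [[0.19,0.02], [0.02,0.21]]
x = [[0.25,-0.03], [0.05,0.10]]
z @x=[[0.05, -0.00], [0.02, 0.02]]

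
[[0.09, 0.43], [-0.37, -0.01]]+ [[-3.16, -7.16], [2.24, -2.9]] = [[-3.07, -6.73], [1.87, -2.91]]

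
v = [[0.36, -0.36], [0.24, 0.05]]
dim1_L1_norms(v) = [0.72, 0.29]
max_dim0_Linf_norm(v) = 0.36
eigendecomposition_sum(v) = [[(0.18+0.06j),-0.18+0.15j], [(0.12-0.1j),0.02+0.19j]] + [[0.18-0.06j, -0.18-0.15j], [(0.12+0.1j), (0.03-0.19j)]]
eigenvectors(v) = [[(0.77+0j), 0.77-0.00j], [(0.33-0.54j), (0.33+0.54j)]]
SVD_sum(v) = [[0.4, -0.31], [0.12, -0.10]] + [[-0.04, -0.05], [0.12, 0.15]]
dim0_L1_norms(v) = [0.6, 0.41]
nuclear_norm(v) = 0.73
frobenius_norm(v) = 0.57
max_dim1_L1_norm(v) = 0.72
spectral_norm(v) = 0.53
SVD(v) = [[-0.96, -0.30], [-0.3, 0.96]] @ diag([0.5295601473664299, 0.19714474459453665]) @ [[-0.78, 0.62],[0.62, 0.78]]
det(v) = 0.10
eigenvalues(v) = [(0.2+0.25j), (0.2-0.25j)]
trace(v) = 0.41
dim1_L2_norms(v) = [0.51, 0.25]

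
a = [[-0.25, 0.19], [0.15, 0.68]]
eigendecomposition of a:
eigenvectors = [[-0.99, -0.19], [0.15, -0.98]]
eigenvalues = [-0.28, 0.71]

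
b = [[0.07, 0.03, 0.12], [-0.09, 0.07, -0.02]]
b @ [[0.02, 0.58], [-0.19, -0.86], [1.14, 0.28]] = [[0.13, 0.05], [-0.04, -0.12]]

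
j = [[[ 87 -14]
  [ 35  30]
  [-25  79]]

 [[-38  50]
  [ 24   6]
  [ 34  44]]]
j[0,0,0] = 87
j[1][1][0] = 24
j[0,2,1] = 79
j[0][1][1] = 30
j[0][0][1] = -14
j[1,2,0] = 34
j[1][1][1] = 6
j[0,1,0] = 35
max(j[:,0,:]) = 87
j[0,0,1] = -14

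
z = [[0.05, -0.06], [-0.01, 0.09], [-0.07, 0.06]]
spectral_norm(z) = 0.14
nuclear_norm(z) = 0.19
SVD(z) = [[-0.54, -0.21], [0.57, -0.80], [0.62, 0.56]] @ diag([0.14279353780288173, 0.04909180748085145]) @ [[-0.53, 0.85], [-0.85, -0.53]]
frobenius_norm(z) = 0.15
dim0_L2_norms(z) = [0.09, 0.12]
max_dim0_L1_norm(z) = 0.21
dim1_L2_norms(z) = [0.08, 0.09, 0.09]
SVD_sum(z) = [[0.04, -0.07], [-0.04, 0.07], [-0.05, 0.07]] + [[0.01,  0.01], [0.03,  0.02], [-0.02,  -0.01]]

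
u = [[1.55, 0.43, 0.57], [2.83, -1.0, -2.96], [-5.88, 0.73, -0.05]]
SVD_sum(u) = [[1.29, -0.2, -0.26], [3.36, -0.52, -0.67], [-5.62, 0.87, 1.13]] + [[0.22, 0.24, 0.94],[-0.54, -0.57, -2.26],[-0.27, -0.29, -1.14]] + [[0.04, 0.39, -0.11], [0.01, 0.09, -0.02], [0.01, 0.14, -0.04]]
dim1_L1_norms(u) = [2.55, 6.79, 6.66]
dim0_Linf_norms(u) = [5.88, 1.0, 2.96]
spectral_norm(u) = 6.89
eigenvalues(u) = [(1.77+0j), (-0.64+2.14j), (-0.64-2.14j)]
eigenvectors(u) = [[(0.26+0j), (0.12-0.02j), 0.12+0.02j], [0.82+0.00j, -0.80+0.00j, (-0.8-0j)], [(-0.51+0j), 0.22+0.55j, (0.22-0.55j)]]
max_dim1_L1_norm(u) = 6.79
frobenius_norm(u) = 7.47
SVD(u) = [[-0.19,0.35,0.92], [-0.5,-0.84,0.21], [0.84,-0.42,0.34]] @ diag([6.887042418924556, 2.8567996953372603, 0.4471489915617987]) @ [[-0.97, 0.15, 0.19], [0.23, 0.24, 0.94], [0.10, 0.96, -0.26]]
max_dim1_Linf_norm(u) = 5.88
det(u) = 8.80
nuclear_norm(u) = 10.19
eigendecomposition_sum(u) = [[(1.23-0j),0.21+0.00j,0.05+0.00j], [(3.86-0j),0.64+0.00j,(0.16+0j)], [(-2.43+0j),(-0.4+0j),-0.10+0.00j]] + [[(0.16+0.4j), 0.11-0.10j, 0.26+0.04j], [-0.51-2.69j, (-0.82+0.5j), -1.56-0.57j], [(-1.72+1.08j), 0.57+0.43j, (0.03+1.24j)]] + [[(0.16-0.4j), (0.11+0.1j), (0.26-0.04j)], [(-0.51+2.69j), (-0.82-0.5j), (-1.56+0.57j)], [(-1.72-1.08j), 0.57-0.43j, (0.03-1.24j)]]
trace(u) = 0.50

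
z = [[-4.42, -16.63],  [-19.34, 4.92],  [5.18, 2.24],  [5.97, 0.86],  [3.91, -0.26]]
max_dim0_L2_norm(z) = 21.71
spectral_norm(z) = 21.72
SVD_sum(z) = [[-3.82,0.14], [-19.49,0.70], [5.09,-0.18], [5.93,-0.21], [3.91,-0.14]] + [[-0.6,-16.77],[0.15,4.22],[0.09,2.42],[0.04,1.07],[-0.00,-0.12]]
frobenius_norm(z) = 27.89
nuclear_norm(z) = 39.22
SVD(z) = [[-0.18, 0.96],[-0.9, -0.24],[0.23, -0.14],[0.27, -0.06],[0.18, 0.01]] @ diag([21.715118871559447, 17.503574274817204]) @ [[1.00, -0.04],[-0.04, -1.0]]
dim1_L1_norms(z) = [21.05, 24.26, 7.42, 6.83, 4.17]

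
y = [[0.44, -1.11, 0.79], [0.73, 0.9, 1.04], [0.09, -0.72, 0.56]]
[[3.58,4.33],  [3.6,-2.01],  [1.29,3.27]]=y@ [[5.35, -1.85], [-0.81, -3.15], [0.41, 2.09]]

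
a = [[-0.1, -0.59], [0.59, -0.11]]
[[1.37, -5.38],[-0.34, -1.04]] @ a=[[-3.31, -0.22], [-0.58, 0.32]]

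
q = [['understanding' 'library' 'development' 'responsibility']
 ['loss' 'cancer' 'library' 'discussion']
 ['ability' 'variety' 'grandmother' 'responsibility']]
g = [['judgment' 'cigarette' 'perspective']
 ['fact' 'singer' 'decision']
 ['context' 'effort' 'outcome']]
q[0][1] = 'library'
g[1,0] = 'fact'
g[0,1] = 'cigarette'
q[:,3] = ['responsibility', 'discussion', 'responsibility']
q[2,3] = 'responsibility'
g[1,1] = 'singer'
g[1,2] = 'decision'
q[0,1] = 'library'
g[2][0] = 'context'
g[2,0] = 'context'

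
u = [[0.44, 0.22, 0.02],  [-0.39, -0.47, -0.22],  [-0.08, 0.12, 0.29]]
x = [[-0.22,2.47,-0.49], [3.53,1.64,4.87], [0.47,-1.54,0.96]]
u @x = [[0.69,1.42,0.88], [-1.68,-1.40,-2.31], [0.58,-0.45,0.90]]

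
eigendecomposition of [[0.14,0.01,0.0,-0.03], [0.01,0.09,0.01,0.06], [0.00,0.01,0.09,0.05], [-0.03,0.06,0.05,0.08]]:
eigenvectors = [[0.20, -0.42, -0.88, -0.08], [-0.51, 0.46, -0.4, 0.61], [-0.38, 0.43, -0.22, -0.78], [0.75, 0.65, -0.14, 0.04]]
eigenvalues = [0.01, 0.18, 0.14, 0.08]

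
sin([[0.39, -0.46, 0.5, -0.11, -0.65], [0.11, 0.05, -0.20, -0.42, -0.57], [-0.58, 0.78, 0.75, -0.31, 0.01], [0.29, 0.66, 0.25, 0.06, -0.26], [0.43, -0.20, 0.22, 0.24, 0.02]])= [[0.47, -0.55, 0.49, -0.08, -0.69],[0.11, 0.1, -0.15, -0.46, -0.63],[-0.52, 0.77, 0.84, -0.26, -0.02],[0.37, 0.66, 0.28, 0.11, -0.26],[0.48, -0.26, 0.16, 0.28, 0.04]]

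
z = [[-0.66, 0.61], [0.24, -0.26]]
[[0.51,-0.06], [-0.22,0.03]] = z @ [[0.03, -0.0], [0.87, -0.1]]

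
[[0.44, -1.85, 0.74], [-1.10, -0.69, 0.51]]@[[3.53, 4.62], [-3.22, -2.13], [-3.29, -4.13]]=[[5.08, 2.92], [-3.34, -5.72]]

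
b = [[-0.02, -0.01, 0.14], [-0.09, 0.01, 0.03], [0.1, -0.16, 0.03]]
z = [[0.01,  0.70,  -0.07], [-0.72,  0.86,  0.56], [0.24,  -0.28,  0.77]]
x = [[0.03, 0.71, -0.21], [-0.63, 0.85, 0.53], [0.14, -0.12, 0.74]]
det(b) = 0.00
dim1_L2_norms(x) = [0.74, 1.18, 0.76]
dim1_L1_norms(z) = [0.78, 2.14, 1.29]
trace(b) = 0.02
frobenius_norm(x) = 1.59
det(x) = 0.41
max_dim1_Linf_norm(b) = 0.16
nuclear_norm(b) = 0.41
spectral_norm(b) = 0.20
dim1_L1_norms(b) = [0.17, 0.13, 0.29]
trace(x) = 1.62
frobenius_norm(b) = 0.26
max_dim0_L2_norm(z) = 1.14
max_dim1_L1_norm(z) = 2.14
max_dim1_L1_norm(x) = 2.01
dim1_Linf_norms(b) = [0.14, 0.09, 0.16]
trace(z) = 1.64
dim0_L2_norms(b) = [0.14, 0.16, 0.15]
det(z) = 0.49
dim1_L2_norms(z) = [0.7, 1.25, 0.85]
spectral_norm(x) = 1.27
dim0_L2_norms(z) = [0.76, 1.14, 0.95]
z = b + x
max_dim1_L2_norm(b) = 0.19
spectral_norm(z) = 1.35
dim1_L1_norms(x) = [0.95, 2.01, 1.0]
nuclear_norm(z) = 2.65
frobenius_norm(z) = 1.67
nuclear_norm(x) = 2.52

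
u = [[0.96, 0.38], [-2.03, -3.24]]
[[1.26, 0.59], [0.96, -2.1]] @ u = [[0.01, -1.43], [5.18, 7.17]]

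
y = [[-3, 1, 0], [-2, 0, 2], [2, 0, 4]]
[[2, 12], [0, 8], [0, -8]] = y @ [[0, -4], [2, 0], [0, 0]]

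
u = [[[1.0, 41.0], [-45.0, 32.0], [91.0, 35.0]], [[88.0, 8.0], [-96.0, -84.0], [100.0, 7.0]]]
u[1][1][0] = -96.0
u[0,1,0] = -45.0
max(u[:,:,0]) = 100.0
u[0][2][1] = 35.0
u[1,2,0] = 100.0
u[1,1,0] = -96.0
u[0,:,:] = [[1.0, 41.0], [-45.0, 32.0], [91.0, 35.0]]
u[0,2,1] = 35.0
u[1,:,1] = [8.0, -84.0, 7.0]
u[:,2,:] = [[91.0, 35.0], [100.0, 7.0]]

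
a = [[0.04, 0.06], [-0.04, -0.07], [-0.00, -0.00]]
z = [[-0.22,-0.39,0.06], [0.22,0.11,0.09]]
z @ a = [[0.01, 0.01], [0.0, 0.01]]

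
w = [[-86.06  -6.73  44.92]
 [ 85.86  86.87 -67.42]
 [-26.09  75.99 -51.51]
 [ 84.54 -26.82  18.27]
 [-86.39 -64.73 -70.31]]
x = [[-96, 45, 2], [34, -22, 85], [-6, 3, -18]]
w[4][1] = -64.73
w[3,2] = 18.27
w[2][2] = -51.51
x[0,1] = 45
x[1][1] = -22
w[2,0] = -26.09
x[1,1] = -22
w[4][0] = -86.39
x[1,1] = -22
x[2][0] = -6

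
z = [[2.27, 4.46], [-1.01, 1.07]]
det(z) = 6.934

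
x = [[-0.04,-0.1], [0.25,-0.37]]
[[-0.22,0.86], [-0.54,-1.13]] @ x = [[0.22, -0.3],[-0.26, 0.47]]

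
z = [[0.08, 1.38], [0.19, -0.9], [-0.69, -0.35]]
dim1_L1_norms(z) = [1.46, 1.09, 1.04]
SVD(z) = [[0.82, -0.04], [-0.52, 0.36], [-0.24, -0.93]] @ diag([1.688470001566095, 0.7103302427824616]) @ [[0.08, 1.0], [1.00, -0.08]]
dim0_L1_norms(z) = [0.96, 2.63]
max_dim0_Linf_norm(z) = 1.38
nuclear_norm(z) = 2.40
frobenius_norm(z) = 1.83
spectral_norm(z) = 1.69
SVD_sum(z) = [[0.11, 1.38], [-0.07, -0.88], [-0.03, -0.4]] + [[-0.03, 0.0],[0.26, -0.02],[-0.66, 0.05]]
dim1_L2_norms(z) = [1.38, 0.92, 0.77]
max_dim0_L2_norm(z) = 1.68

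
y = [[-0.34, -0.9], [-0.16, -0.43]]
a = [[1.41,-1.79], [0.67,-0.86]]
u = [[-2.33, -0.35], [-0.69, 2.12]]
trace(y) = -0.77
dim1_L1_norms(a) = [3.2, 1.53]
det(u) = -5.18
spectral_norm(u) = 2.48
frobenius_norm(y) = 1.07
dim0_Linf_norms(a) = [1.41, 1.79]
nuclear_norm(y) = 1.07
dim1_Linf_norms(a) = [1.79, 0.86]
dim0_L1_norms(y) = [0.5, 1.33]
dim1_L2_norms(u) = [2.36, 2.23]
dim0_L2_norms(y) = [0.38, 1.0]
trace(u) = -0.21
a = y @ u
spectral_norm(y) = 1.07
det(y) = 0.00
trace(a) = 0.55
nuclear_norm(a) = 2.53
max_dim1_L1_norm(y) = 1.24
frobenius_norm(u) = 3.24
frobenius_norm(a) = 2.53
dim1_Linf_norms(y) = [0.9, 0.43]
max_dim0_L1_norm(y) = 1.33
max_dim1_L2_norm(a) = 2.28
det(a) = -0.01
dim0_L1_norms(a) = [2.08, 2.65]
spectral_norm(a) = 2.53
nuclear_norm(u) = 4.57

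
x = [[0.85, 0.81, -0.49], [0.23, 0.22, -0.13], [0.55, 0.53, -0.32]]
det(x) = -0.00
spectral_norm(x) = 1.56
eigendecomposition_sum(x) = [[0.85, 0.80, -0.48], [0.23, 0.22, -0.13], [0.55, 0.52, -0.31]] + [[0.0, 0.01, -0.01], [-0.0, -0.00, 0.0], [0.0, 0.01, -0.01]] + [[0.0, -0.0, -0.00],[-0.0, 0.00, 0.00],[-0.0, 0.00, 0.00]]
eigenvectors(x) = [[-0.82, 0.58, 0.31],[-0.22, -0.12, -0.71],[-0.53, 0.81, -0.63]]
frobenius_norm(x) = 1.56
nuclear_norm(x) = 1.56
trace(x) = 0.75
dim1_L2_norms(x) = [1.27, 0.34, 0.83]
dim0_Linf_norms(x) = [0.85, 0.81, 0.49]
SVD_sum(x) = [[0.85, 0.81, -0.49], [0.23, 0.22, -0.13], [0.55, 0.53, -0.32]] + [[0.00, -0.0, 0.00],  [0.00, -0.0, 0.00],  [-0.0, 0.00, -0.0]] + [[0.0, -0.0, -0.0],  [-0.0, 0.0, 0.00],  [-0.00, 0.0, 0.00]]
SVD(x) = [[-0.82, -0.46, -0.34], [-0.22, -0.3, 0.93], [-0.53, 0.83, 0.14]] @ diag([1.5564957869227214, 0.0037985007277072445, 0.0025370620882887865]) @ [[-0.67, -0.64, 0.39],  [-0.74, 0.52, -0.42],  [-0.07, 0.57, 0.82]]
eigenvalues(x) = [0.75, -0.01, 0.0]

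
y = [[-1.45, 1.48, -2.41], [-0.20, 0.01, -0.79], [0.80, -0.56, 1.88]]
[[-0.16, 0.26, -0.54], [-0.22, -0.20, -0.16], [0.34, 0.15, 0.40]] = y@[[0.02, -0.3, 0.43], [0.37, 0.42, 0.2], [0.28, 0.33, 0.09]]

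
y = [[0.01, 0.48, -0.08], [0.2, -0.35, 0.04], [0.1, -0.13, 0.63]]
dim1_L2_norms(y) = [0.49, 0.41, 0.65]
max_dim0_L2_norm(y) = 0.64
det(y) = -0.06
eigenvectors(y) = [[0.65, -0.93, -0.12], [-0.74, -0.34, 0.02], [-0.14, 0.11, 0.99]]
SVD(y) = [[-0.5,-0.60,-0.63],[0.4,0.48,-0.78],[0.77,-0.64,0.0]] @ diag([0.7381218352347776, 0.5025410617611193, 0.16561593399685595]) @ [[0.21,-0.65,0.73], [0.05,-0.74,-0.67], [-0.98,-0.18,0.12]]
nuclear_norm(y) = 1.41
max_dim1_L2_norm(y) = 0.65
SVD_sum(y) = [[-0.08, 0.24, -0.27], [0.06, -0.19, 0.22], [0.12, -0.37, 0.41]] + [[-0.02, 0.22, 0.20], [0.01, -0.18, -0.16], [-0.02, 0.24, 0.22]] + [[0.1, 0.02, -0.01], [0.13, 0.02, -0.02], [-0.00, -0.0, 0.0]]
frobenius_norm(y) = 0.91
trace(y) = 0.29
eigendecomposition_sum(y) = [[-0.13, 0.35, -0.02], [0.15, -0.40, 0.02], [0.03, -0.08, 0.0]] + [[0.15, 0.13, 0.02],[0.05, 0.05, 0.01],[-0.02, -0.02, -0.0]] + [[-0.01, 0.0, -0.07], [0.0, -0.00, 0.01], [0.09, -0.04, 0.63]]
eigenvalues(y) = [-0.52, 0.19, 0.62]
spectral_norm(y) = 0.74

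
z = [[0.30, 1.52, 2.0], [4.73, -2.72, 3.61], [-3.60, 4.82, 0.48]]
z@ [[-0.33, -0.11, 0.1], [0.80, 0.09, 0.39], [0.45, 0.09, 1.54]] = [[2.02,0.28,3.70], [-2.11,-0.44,4.97], [5.26,0.87,2.26]]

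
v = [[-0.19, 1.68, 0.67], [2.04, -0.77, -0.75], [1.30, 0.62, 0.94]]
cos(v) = [[-0.45, 0.23, 0.19], [0.77, -0.12, -0.34], [-0.89, -0.83, 0.46]]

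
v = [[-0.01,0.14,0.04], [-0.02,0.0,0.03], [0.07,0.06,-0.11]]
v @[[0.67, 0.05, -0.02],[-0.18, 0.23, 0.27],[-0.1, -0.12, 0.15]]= [[-0.04, 0.03, 0.04], [-0.02, -0.0, 0.00], [0.05, 0.03, -0.0]]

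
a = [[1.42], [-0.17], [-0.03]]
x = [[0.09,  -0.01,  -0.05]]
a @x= [[0.13, -0.01, -0.07], [-0.02, 0.00, 0.01], [-0.00, 0.00, 0.0]]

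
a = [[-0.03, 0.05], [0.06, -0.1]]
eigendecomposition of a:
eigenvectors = [[0.86, -0.45], [0.51, 0.89]]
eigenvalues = [-0.0, -0.13]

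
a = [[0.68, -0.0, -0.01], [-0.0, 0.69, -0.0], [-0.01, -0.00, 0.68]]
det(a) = 0.32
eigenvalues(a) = [0.69, 0.67, 0.69]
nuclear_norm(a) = 2.05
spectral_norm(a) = 0.69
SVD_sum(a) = [[0.34, 0.00, -0.35], [0.00, 0.0, 0.00], [-0.34, 0.0, 0.35]] + [[0.0, -0.00, 0.0], [0.0, 0.69, 0.0], [0.0, -0.00, 0.0]] + [[0.34, 0.00, 0.34],  [0.0, 0.00, 0.00],  [0.34, 0.0, 0.33]]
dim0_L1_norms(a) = [0.69, 0.69, 0.69]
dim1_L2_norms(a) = [0.68, 0.69, 0.68]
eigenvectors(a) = [[0.71, 0.71, 0.0], [0.0, 0.00, 1.0], [-0.71, 0.71, 0.0]]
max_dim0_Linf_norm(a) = 0.69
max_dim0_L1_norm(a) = 0.69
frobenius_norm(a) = 1.18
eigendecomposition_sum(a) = [[0.35, 0.00, -0.34],[0.00, 0.00, 0.0],[-0.34, 0.00, 0.34]] + [[0.34, 0.00, 0.34],[0.0, 0.00, 0.00],[0.34, 0.00, 0.34]] + [[0.00, 0.00, 0.00],[0.0, 0.69, 0.0],[0.00, 0.00, 0.0]]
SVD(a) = [[-0.71, 0.0, -0.71], [0.0, -1.00, 0.00], [0.71, 0.0, -0.71]] @ diag([0.6900000000000001, 0.6899999999999998, 0.67]) @ [[-0.71, 0.00, 0.71], [-0.00, -1.0, 0.00], [-0.71, 0.00, -0.71]]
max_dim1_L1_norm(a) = 0.69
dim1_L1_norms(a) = [0.69, 0.69, 0.69]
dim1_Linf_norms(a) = [0.68, 0.69, 0.68]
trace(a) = 2.05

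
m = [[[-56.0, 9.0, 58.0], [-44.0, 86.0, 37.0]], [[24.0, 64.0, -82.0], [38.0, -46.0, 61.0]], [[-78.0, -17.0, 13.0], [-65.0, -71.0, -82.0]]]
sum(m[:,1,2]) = 16.0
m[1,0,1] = 64.0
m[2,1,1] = -71.0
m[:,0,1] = [9.0, 64.0, -17.0]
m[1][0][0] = 24.0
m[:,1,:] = [[-44.0, 86.0, 37.0], [38.0, -46.0, 61.0], [-65.0, -71.0, -82.0]]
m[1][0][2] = -82.0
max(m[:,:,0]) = 38.0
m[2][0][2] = 13.0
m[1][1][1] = -46.0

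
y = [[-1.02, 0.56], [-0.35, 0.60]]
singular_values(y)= [1.32, 0.32]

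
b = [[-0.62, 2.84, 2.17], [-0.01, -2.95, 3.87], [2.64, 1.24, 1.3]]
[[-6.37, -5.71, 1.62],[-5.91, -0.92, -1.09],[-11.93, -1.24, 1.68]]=b @ [[-2.86, 0.56, 0.32], [-1.07, -1.08, 0.54], [-2.35, -1.06, 0.13]]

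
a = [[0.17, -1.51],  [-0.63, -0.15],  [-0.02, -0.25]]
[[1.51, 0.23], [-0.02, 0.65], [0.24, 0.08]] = a@[[0.26, -0.97], [-0.97, -0.26]]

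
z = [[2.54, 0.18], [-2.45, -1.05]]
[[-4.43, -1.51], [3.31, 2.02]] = z @ [[-1.82, -0.55], [1.09, -0.64]]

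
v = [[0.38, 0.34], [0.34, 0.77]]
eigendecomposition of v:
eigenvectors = [[-0.87, -0.50], [0.5, -0.87]]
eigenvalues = [0.18, 0.97]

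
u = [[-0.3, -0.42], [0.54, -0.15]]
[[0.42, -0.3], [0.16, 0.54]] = u @ [[0.01,1.0], [-1.0,0.01]]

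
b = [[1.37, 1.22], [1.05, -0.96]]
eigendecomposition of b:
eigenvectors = [[0.94, -0.40],[0.35, 0.92]]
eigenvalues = [1.83, -1.42]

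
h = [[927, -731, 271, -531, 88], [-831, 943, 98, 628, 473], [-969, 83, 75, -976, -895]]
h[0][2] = 271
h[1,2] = 98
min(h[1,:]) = -831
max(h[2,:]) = 83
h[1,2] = 98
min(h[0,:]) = -731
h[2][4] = -895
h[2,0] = -969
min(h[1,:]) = -831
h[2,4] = -895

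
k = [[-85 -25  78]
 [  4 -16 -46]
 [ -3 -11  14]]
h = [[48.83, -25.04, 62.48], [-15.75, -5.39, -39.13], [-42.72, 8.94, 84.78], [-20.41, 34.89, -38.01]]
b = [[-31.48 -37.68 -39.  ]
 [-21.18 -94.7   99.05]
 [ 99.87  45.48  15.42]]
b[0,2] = -39.0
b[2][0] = 99.87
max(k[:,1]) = -11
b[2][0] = 99.87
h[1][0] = -15.75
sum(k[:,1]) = -52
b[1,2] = 99.05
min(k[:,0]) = -85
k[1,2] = -46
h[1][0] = -15.75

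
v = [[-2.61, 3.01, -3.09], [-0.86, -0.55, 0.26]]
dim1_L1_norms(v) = [8.71, 1.67]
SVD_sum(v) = [[-2.60, 3.01, -3.09],[0.02, -0.03, 0.03]] + [[-0.01, -0.0, 0.00],[-0.88, -0.52, 0.23]]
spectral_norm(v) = 5.04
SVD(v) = [[-1.00, 0.01], [0.01, 1.0]] @ diag([5.042042138449355, 1.0525260443813507]) @ [[0.52, -0.6, 0.61], [-0.84, -0.5, 0.22]]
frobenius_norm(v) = 5.15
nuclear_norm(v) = 6.09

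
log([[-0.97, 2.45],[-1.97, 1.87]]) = [[-0.56, 1.91],[-1.54, 1.66]]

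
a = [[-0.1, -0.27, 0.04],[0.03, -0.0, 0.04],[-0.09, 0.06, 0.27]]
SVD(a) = [[-0.66, -0.75, 0.02], [-0.06, 0.08, 0.99], [-0.75, 0.66, -0.10]] @ diag([0.2973828517743529, 0.28546754288436005, 0.04088669013406862]) @ [[0.44, 0.45, -0.78], [0.06, 0.85, 0.53], [0.89, -0.28, 0.35]]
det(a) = 0.00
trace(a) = 0.17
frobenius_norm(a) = 0.41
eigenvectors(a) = [[-0.00+0.00j,(0.91+0j),0.91-0.00j], [-0.14+0.00j,-0.12-0.31j,-0.12+0.31j], [-0.99+0.00j,0.23+0.13j,0.23-0.13j]]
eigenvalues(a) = [(0.28+0j), (-0.05+0.1j), (-0.05-0.1j)]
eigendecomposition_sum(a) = [[-0.00+0.00j, -0j, 0j], [-0.01+0.00j, 0.02-0.00j, (0.04+0j)], [-0.05+0.00j, 0.11-0.00j, 0.26+0.00j]] + [[(-0.05+0.04j), -0.14-0.08j, 0.02+0.01j], [(0.02+0.01j), -0.01+0.06j, 0.00-0.01j], [(-0.02+0j), (-0.02-0.04j), 0.00+0.01j]] + [[(-0.05-0.04j), (-0.14+0.08j), 0.02-0.01j], [(0.02-0.01j), (-0.01-0.06j), 0.00+0.01j], [-0.02-0.00j, (-0.02+0.04j), 0.00-0.01j]]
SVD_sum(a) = [[-0.09, -0.09, 0.15], [-0.01, -0.01, 0.01], [-0.1, -0.10, 0.17]] + [[-0.01, -0.18, -0.11],[0.00, 0.02, 0.01],[0.01, 0.16, 0.1]] + [[0.00, -0.0, 0.00], [0.04, -0.01, 0.01], [-0.00, 0.0, -0.0]]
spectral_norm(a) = 0.30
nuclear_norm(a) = 0.62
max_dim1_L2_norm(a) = 0.29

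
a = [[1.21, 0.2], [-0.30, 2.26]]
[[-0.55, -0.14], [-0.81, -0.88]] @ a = [[-0.62, -0.43], [-0.72, -2.15]]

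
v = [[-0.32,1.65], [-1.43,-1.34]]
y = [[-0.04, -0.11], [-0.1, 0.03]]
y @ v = [[0.17, 0.08], [-0.01, -0.21]]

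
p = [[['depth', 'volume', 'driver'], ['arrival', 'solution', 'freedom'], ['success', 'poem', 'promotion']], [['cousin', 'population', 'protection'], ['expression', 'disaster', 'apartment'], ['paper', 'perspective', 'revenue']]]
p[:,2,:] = [['success', 'poem', 'promotion'], ['paper', 'perspective', 'revenue']]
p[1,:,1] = ['population', 'disaster', 'perspective']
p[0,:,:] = [['depth', 'volume', 'driver'], ['arrival', 'solution', 'freedom'], ['success', 'poem', 'promotion']]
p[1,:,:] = [['cousin', 'population', 'protection'], ['expression', 'disaster', 'apartment'], ['paper', 'perspective', 'revenue']]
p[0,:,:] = [['depth', 'volume', 'driver'], ['arrival', 'solution', 'freedom'], ['success', 'poem', 'promotion']]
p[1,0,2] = 'protection'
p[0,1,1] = 'solution'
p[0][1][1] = 'solution'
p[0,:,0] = ['depth', 'arrival', 'success']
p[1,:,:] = [['cousin', 'population', 'protection'], ['expression', 'disaster', 'apartment'], ['paper', 'perspective', 'revenue']]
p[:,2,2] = ['promotion', 'revenue']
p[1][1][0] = 'expression'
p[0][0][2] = 'driver'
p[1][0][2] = 'protection'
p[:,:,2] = [['driver', 'freedom', 'promotion'], ['protection', 'apartment', 'revenue']]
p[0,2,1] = 'poem'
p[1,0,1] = 'population'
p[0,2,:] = ['success', 'poem', 'promotion']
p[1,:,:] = [['cousin', 'population', 'protection'], ['expression', 'disaster', 'apartment'], ['paper', 'perspective', 'revenue']]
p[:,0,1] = ['volume', 'population']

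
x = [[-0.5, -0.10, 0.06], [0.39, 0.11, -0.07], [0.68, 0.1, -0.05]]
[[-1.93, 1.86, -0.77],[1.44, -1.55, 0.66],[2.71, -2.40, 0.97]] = x @ [[4.27,-3.16,1.20], [-1.78,-1.43,0.57], [0.37,2.23,-1.85]]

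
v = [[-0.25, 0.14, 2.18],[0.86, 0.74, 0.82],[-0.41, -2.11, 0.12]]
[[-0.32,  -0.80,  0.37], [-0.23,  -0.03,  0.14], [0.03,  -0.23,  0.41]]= v @[[-0.12, 0.26, 0.15], [-0.0, 0.04, -0.21], [-0.16, -0.34, 0.20]]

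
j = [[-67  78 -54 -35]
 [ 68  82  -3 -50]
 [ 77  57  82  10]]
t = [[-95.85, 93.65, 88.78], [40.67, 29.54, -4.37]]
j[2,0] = 77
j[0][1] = 78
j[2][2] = 82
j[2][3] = 10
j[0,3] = -35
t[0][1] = 93.65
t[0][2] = 88.78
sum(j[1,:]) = 97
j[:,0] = [-67, 68, 77]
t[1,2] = -4.37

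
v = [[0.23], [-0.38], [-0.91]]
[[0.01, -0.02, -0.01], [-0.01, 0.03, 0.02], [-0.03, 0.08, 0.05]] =v@[[0.03, -0.09, -0.05]]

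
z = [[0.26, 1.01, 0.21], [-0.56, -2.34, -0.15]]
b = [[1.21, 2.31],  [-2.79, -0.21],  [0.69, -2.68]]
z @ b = [[-2.36, -0.17], [5.75, -0.40]]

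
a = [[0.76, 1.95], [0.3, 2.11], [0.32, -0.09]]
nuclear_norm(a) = 3.45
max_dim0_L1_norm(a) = 4.15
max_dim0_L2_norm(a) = 2.87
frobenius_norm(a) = 3.01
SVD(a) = [[-0.7, 0.51], [-0.71, -0.5], [0.00, 0.70]] @ diag([2.9672208426275537, 0.4778079855722618]) @ [[-0.25, -0.97], [0.97, -0.25]]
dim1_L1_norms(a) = [2.71, 2.41, 0.41]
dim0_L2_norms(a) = [0.88, 2.87]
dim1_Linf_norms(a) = [1.95, 2.11, 0.32]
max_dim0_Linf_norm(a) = 2.11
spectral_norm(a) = 2.97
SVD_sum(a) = [[0.52,2.01], [0.53,2.05], [-0.0,-0.01]] + [[0.24, -0.06], [-0.23, 0.06], [0.32, -0.08]]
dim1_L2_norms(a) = [2.09, 2.13, 0.33]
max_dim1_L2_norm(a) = 2.13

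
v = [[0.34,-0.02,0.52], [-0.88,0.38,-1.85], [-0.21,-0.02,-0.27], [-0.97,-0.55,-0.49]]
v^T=[[0.34, -0.88, -0.21, -0.97],[-0.02, 0.38, -0.02, -0.55],[0.52, -1.85, -0.27, -0.49]]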